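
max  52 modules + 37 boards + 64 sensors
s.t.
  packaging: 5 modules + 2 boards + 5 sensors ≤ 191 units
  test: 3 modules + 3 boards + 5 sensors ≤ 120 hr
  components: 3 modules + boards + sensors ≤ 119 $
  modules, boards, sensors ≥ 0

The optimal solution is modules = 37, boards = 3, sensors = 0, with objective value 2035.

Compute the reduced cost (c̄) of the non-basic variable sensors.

Check each constraint at x*: packaging 191/191 (tight); test 120/120 (tight); components 114/119 (slack 5).
Slack constraints have shadow price 0 (complementary slackness).
Dual feasibility on the basic columns requires 5·y_packaging + 3·y_test = 52, 2·y_packaging + 3·y_test = 37.
→ y_packaging = 5 and y_test = 9.
Reduced cost of sensors: c₃ − yᵀa₃ = 64 − (5·5 + 9·5) = 64 − 70 = -6.

-6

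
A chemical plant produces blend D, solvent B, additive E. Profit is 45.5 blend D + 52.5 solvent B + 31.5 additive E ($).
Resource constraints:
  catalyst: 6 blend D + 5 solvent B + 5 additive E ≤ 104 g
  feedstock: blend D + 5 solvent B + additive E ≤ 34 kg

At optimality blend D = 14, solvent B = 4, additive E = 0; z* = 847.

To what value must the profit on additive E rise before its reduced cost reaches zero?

At the optimum: catalyst uses 104 of 104 (binding); feedstock uses 34 of 34 (binding).
The binding rows give the dual system: 6·y_catalyst + 1·y_feedstock = 45.5 and 5·y_catalyst + 5·y_feedstock = 52.5.
→ y_catalyst = 7 and y_feedstock = 3.5.
additive E enters the basis when its profit ≥ yᵀa₃ = 7·5 + 3.5·1 = 38.5.

38.5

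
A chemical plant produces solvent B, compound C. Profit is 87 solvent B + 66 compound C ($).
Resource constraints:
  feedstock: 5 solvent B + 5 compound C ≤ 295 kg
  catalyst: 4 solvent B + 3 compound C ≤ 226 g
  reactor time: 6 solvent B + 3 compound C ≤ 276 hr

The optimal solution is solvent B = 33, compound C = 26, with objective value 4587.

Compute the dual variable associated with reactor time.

Check each constraint at x*: feedstock 295/295 (tight); catalyst 210/226 (slack 16); reactor time 276/276 (tight).
Slack constraints have shadow price 0 (complementary slackness).
The binding rows give the dual system: 5·y_feedstock + 6·y_reactor time = 87 and 5·y_feedstock + 3·y_reactor time = 66.
This yields shadow prices y_feedstock = 9, y_reactor time = 7.
Shadow price of reactor time = 7.

7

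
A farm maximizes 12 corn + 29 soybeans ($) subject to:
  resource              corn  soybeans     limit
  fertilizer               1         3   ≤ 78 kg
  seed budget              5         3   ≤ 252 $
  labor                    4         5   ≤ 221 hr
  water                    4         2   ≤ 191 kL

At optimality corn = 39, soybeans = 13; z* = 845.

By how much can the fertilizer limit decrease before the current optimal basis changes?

5.25

Binding constraints: fertilizer, labor. The basis is B = [[1,3],[4,5]] with det -7.
Per unit decrease in fertilizer, x* moves by d = (0.7143, -0.5714).
The basis stays optimal until water becomes binding; allowable decrease = 5.25 kg.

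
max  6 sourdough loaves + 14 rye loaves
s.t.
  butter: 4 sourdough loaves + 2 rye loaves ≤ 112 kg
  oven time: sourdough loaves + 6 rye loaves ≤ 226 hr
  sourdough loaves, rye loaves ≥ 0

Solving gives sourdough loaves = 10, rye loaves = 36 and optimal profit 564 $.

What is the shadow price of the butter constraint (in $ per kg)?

1

Both butter and oven time are binding at x*.
Dual feasibility on the basic columns requires 4·y_butter + 1·y_oven time = 6, 2·y_butter + 6·y_oven time = 14.
Solving: y_butter = 1, y_oven time = 2.
Shadow price of butter = 1.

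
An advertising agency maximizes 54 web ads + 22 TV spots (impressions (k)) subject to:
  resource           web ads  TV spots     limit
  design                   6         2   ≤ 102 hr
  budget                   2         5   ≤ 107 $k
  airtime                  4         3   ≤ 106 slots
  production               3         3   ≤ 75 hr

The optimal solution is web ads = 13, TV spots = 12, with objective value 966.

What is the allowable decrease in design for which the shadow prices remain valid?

Binding constraints: design, production. The basis is B = [[6,2],[3,3]] with det 12.
Per unit decrease in design, x* moves by d = (-0.25, 0.25).
The basis stays optimal until budget becomes binding; allowable decrease = 28 hr.

28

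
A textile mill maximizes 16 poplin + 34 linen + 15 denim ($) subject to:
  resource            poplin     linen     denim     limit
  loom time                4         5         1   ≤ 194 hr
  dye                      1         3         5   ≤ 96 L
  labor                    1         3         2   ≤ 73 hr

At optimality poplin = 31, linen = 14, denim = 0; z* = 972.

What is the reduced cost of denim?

-3

Check each constraint at x*: loom time 194/194 (tight); dye 73/96 (slack 23); labor 73/73 (tight).
By complementary slackness, y = 0 for the non-binding constraint.
From A_Bᵀ y = c: 4·y_loom time + 1·y_labor = 16; 5·y_loom time + 3·y_labor = 34.
Solving: y_loom time = 2, y_labor = 8.
Reduced cost of denim: c₃ − yᵀa₃ = 15 − (2·1 + 8·2) = 15 − 18 = -3.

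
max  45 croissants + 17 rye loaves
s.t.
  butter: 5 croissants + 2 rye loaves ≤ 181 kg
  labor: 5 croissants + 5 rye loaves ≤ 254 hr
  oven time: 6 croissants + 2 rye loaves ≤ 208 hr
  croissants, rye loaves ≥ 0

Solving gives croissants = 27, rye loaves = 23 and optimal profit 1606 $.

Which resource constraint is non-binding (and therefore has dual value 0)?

butter: 181/181 (binding)
labor: 250/254 (slack 4)
oven time: 208/208 (binding)
By complementary slackness, a constraint with positive slack has shadow price 0 → labor.

labor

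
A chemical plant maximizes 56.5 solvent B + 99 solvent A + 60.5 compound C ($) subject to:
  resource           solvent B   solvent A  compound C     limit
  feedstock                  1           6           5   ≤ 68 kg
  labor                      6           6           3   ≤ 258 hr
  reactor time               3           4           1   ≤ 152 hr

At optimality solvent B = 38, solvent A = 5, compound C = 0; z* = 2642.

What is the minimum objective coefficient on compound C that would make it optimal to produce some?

66.5

Binding: feedstock and labor. Non-binding: reactor time (18 unused).
Since reactor time is not tight, its dual is 0.
Dual feasibility on the basic columns requires 1·y_feedstock + 6·y_labor = 56.5, 6·y_feedstock + 6·y_labor = 99.
This yields shadow prices y_feedstock = 8.5, y_labor = 8.
compound C enters the basis when its profit ≥ yᵀa₃ = 8.5·5 + 8·3 = 66.5.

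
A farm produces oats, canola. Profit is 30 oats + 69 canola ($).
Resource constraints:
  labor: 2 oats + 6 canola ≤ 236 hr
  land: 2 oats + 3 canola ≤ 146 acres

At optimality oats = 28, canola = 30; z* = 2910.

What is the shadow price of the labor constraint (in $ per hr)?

At the optimum: labor uses 236 of 236 (binding); land uses 146 of 146 (binding).
The binding rows give the dual system: 2·y_labor + 2·y_land = 30 and 6·y_labor + 3·y_land = 69.
→ y_labor = 8 and y_land = 7.
Shadow price of labor = 8.

8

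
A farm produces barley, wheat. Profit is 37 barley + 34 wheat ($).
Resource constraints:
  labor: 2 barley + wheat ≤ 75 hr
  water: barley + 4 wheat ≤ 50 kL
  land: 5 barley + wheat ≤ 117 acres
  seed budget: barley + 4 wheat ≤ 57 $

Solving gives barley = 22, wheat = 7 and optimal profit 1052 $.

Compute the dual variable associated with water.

7

Check each constraint at x*: labor 51/75 (slack 24); water 50/50 (tight); land 117/117 (tight); seed budget 50/57 (slack 7).
Since labor, seed budget are not tight, their duals are 0.
Dual feasibility on the basic columns requires 1·y_water + 5·y_land = 37, 4·y_water + 1·y_land = 34.
This yields shadow prices y_water = 7, y_land = 6.
Shadow price of water = 7.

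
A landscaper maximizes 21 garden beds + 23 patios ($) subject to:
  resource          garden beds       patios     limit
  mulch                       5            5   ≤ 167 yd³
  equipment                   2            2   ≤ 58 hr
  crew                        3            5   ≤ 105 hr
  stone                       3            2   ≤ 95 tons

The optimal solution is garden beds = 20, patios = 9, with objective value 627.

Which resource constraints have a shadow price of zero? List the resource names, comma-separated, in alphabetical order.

mulch: 145/167 (slack 22)
equipment: 58/58 (binding)
crew: 105/105 (binding)
stone: 78/95 (slack 17)
By complementary slackness, a constraint with positive slack has shadow price 0 → mulch, stone.

mulch, stone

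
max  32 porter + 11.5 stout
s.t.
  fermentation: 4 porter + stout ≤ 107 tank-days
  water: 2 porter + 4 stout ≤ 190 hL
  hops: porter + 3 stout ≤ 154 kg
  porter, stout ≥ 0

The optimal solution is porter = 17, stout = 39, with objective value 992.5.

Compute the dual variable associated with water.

1

Binding: fermentation and water. Non-binding: hops (20 unused).
Slack constraints have shadow price 0 (complementary slackness).
The binding rows give the dual system: 4·y_fermentation + 2·y_water = 32 and 1·y_fermentation + 4·y_water = 11.5.
This yields shadow prices y_fermentation = 7.5, y_water = 1.
Shadow price of water = 1.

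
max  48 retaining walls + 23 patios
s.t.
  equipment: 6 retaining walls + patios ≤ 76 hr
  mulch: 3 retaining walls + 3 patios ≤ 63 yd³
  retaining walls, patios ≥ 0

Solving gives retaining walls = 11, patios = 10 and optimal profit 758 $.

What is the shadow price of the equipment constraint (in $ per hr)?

Check each constraint at x*: equipment 76/76 (tight); mulch 63/63 (tight).
Dual feasibility on the basic columns requires 6·y_equipment + 3·y_mulch = 48, 1·y_equipment + 3·y_mulch = 23.
→ y_equipment = 5 and y_mulch = 6.
Shadow price of equipment = 5.

5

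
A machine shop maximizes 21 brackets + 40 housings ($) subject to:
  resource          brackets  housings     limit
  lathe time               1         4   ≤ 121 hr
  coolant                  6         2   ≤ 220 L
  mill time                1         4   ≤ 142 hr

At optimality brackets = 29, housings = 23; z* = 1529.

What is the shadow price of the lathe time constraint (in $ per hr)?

9

At the optimum: lathe time uses 121 of 121 (binding); coolant uses 220 of 220 (binding); mill time uses 121 of 142 (slack = 21).
By complementary slackness, y = 0 for the non-binding constraint.
Dual feasibility on the basic columns requires 1·y_lathe time + 6·y_coolant = 21, 4·y_lathe time + 2·y_coolant = 40.
This yields shadow prices y_lathe time = 9, y_coolant = 2.
Shadow price of lathe time = 9.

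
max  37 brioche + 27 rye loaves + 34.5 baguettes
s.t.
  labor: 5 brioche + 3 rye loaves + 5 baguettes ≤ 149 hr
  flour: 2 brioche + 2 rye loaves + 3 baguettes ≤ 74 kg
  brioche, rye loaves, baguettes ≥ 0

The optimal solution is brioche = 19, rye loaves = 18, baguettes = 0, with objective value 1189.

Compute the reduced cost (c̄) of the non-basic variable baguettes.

-8.5

Check each constraint at x*: labor 149/149 (tight); flour 74/74 (tight).
From A_Bᵀ y = c: 5·y_labor + 2·y_flour = 37; 3·y_labor + 2·y_flour = 27.
→ y_labor = 5 and y_flour = 6.
Reduced cost of baguettes: c₃ − yᵀa₃ = 34.5 − (5·5 + 6·3) = 34.5 − 43 = -8.5.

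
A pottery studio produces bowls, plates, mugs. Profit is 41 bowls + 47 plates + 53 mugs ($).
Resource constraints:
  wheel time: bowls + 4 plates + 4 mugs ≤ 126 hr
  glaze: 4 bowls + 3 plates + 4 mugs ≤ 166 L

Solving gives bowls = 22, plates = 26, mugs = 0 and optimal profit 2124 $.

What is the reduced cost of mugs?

Both wheel time and glaze are binding at x*.
The binding rows give the dual system: 1·y_wheel time + 4·y_glaze = 41 and 4·y_wheel time + 3·y_glaze = 47.
This yields shadow prices y_wheel time = 5, y_glaze = 9.
Reduced cost of mugs: c₃ − yᵀa₃ = 53 − (5·4 + 9·4) = 53 − 56 = -3.

-3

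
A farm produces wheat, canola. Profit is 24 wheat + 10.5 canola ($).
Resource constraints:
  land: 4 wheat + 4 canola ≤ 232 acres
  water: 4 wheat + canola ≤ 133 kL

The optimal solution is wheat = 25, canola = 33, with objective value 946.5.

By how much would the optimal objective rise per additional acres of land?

1.5

At the optimum: land uses 232 of 232 (binding); water uses 133 of 133 (binding).
The binding rows give the dual system: 4·y_land + 4·y_water = 24 and 4·y_land + 1·y_water = 10.5.
→ y_land = 1.5 and y_water = 4.5.
Shadow price of land = 1.5.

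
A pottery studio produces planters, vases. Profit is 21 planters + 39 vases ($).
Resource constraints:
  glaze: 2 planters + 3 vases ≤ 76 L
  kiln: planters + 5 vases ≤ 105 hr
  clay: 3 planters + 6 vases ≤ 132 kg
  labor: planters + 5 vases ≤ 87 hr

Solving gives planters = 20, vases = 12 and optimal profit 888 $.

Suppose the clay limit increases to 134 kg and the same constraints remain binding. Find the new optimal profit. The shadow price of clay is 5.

Δb = 2, so new z* = 888 + (5)·(2) = 888 + 10 = 898.

898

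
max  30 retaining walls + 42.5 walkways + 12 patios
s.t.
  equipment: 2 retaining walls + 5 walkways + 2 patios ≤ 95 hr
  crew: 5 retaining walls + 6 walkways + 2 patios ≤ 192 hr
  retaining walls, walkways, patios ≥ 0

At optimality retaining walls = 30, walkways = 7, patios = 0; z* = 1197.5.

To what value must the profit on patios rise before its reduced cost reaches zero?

15

Both equipment and crew are binding at x*.
From A_Bᵀ y = c: 2·y_equipment + 5·y_crew = 30; 5·y_equipment + 6·y_crew = 42.5.
This yields shadow prices y_equipment = 2.5, y_crew = 5.
patios enters the basis when its profit ≥ yᵀa₃ = 2.5·2 + 5·2 = 15.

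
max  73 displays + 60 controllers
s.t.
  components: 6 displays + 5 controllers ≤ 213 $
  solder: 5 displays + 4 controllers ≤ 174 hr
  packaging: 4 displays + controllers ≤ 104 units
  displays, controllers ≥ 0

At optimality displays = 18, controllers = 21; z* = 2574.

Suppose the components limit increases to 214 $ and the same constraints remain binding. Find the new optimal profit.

Binding: components and solder. Non-binding: packaging (11 unused).
Since packaging is not tight, its dual is 0.
From A_Bᵀ y = c: 6·y_components + 5·y_solder = 73; 5·y_components + 4·y_solder = 60.
Solving: y_components = 8, y_solder = 5.
Δz = y_components·Δb = 8 × (1) = 8, so new z* = 2574 + 8 = 2582.

2582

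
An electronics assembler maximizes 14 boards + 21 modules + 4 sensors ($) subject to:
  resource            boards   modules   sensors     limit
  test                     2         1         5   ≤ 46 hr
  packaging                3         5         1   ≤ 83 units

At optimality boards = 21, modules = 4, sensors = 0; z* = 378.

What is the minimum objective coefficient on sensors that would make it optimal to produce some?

9

Both test and packaging are binding at x*.
The binding rows give the dual system: 2·y_test + 3·y_packaging = 14 and 1·y_test + 5·y_packaging = 21.
→ y_test = 1 and y_packaging = 4.
sensors enters the basis when its profit ≥ yᵀa₃ = 1·5 + 4·1 = 9.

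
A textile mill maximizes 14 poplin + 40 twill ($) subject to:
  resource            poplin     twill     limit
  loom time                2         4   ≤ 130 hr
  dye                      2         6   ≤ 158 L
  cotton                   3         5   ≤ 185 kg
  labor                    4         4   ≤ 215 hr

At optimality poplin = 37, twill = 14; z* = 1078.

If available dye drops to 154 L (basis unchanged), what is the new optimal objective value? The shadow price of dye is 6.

Δb = -4, so new z* = 1078 + (6)·(-4) = 1078 − 24 = 1054.

1054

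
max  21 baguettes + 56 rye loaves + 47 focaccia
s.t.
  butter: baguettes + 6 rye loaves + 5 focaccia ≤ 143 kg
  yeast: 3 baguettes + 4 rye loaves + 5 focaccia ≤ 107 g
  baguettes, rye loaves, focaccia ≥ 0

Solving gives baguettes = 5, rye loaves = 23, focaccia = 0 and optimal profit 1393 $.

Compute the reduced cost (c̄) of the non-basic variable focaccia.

-8

Both butter and yeast are binding at x*.
The binding rows give the dual system: 1·y_butter + 3·y_yeast = 21 and 6·y_butter + 4·y_yeast = 56.
Solving: y_butter = 6, y_yeast = 5.
Reduced cost of focaccia: c₃ − yᵀa₃ = 47 − (6·5 + 5·5) = 47 − 55 = -8.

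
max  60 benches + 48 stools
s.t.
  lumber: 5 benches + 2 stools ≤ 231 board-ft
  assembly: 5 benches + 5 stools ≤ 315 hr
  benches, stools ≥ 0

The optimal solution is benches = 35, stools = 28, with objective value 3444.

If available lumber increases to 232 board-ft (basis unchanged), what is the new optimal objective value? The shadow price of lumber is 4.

Δb = 1, so new z* = 3444 + (4)·(1) = 3444 + 4 = 3448.

3448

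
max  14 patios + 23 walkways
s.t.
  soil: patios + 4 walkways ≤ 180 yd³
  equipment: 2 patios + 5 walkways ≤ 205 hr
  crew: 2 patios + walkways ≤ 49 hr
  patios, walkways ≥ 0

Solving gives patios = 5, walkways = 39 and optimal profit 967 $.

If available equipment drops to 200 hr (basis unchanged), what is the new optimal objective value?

At the optimum: soil uses 161 of 180 (slack = 19); equipment uses 205 of 205 (binding); crew uses 49 of 49 (binding).
Slack constraints have shadow price 0 (complementary slackness).
From A_Bᵀ y = c: 2·y_equipment + 2·y_crew = 14; 5·y_equipment + 1·y_crew = 23.
Solving: y_equipment = 4, y_crew = 3.
Δz = y_equipment·Δb = 4 × (-5) = -20, so new z* = 967 − 20 = 947.

947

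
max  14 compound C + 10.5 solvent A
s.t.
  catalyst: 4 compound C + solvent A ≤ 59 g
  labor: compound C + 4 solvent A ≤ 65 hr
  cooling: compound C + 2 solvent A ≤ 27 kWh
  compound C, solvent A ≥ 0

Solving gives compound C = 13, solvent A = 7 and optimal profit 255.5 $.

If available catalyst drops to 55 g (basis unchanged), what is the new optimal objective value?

At the optimum: catalyst uses 59 of 59 (binding); labor uses 41 of 65 (slack = 24); cooling uses 27 of 27 (binding).
Since labor is not tight, its dual is 0.
From A_Bᵀ y = c: 4·y_catalyst + 1·y_cooling = 14; 1·y_catalyst + 2·y_cooling = 10.5.
This yields shadow prices y_catalyst = 2.5, y_cooling = 4.
Δz = y_catalyst·Δb = 2.5 × (-4) = -10, so new z* = 255.5 − 10 = 245.5.

245.5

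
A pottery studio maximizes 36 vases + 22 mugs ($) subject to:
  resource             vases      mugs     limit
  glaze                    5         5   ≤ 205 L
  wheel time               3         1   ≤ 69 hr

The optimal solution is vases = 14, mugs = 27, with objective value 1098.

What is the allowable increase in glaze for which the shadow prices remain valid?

Binding constraints: glaze, wheel time. The basis is B = [[5,5],[3,1]] with det -10.
Per unit increase in glaze, x* moves by d = (-0.1, 0.3).
The basis stays optimal until vases reaches 0; allowable increase = 140 L.

140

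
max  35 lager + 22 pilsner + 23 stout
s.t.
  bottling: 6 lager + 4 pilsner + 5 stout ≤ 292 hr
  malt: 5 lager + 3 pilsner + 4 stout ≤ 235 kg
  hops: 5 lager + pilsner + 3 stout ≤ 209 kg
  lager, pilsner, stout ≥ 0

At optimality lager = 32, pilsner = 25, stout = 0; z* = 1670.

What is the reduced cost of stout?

-5.5

At the optimum: bottling uses 292 of 292 (binding); malt uses 235 of 235 (binding); hops uses 185 of 209 (slack = 24).
Since hops is not tight, its dual is 0.
Dual feasibility on the basic columns requires 6·y_bottling + 5·y_malt = 35, 4·y_bottling + 3·y_malt = 22.
Solving: y_bottling = 2.5, y_malt = 4.
Reduced cost of stout: c₃ − yᵀa₃ = 23 − (2.5·5 + 4·4) = 23 − 28.5 = -5.5.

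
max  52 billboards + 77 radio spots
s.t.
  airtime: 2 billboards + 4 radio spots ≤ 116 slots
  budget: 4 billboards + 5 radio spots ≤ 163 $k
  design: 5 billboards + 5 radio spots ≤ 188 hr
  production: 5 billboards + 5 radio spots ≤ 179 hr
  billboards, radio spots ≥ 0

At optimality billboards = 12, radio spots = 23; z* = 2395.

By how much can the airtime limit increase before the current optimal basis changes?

14.4

Binding constraints: airtime, budget. The basis is B = [[2,4],[4,5]] with det -6.
Per unit increase in airtime, x* moves by d = (-0.8333, 0.6667).
The basis stays optimal until billboards reaches 0; allowable increase = 14.4 slots.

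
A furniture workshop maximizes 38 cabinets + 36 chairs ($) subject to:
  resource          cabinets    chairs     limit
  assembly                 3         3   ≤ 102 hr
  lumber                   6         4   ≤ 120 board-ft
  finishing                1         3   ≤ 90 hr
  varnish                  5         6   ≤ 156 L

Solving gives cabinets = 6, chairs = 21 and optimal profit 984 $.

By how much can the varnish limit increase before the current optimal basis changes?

24

Binding constraints: lumber, varnish. The basis is B = [[6,4],[5,6]] with det 16.
Per unit increase in varnish, x* moves by d = (-0.25, 0.375).
The basis stays optimal until cabinets reaches 0; allowable increase = 24 L.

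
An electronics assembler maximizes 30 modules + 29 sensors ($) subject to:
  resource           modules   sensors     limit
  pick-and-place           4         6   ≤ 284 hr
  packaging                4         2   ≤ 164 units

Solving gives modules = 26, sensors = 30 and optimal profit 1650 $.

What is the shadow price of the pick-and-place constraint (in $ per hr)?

3.5

Both pick-and-place and packaging are binding at x*.
The binding rows give the dual system: 4·y_pick-and-place + 4·y_packaging = 30 and 6·y_pick-and-place + 2·y_packaging = 29.
Solving: y_pick-and-place = 3.5, y_packaging = 4.
Shadow price of pick-and-place = 3.5.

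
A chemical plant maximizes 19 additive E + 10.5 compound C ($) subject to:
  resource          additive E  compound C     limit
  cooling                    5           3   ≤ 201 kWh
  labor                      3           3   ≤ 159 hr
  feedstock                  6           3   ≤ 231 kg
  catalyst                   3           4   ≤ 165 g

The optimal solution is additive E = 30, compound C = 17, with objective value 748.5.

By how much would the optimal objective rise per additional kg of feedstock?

Binding: cooling and feedstock. Non-binding: labor (18 unused), catalyst (7 unused).
By complementary slackness, y = 0 for the non-binding constraints.
The binding rows give the dual system: 5·y_cooling + 6·y_feedstock = 19 and 3·y_cooling + 3·y_feedstock = 10.5.
→ y_cooling = 2 and y_feedstock = 1.5.
Shadow price of feedstock = 1.5.

1.5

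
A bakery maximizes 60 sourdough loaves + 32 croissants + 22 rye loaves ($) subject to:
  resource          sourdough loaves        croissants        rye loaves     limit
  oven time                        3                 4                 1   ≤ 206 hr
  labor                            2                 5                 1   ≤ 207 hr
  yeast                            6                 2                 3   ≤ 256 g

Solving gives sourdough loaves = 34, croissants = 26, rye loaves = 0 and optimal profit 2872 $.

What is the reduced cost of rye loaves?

Check each constraint at x*: oven time 206/206 (tight); labor 198/207 (slack 9); yeast 256/256 (tight).
By complementary slackness, y = 0 for the non-binding constraint.
The binding rows give the dual system: 3·y_oven time + 6·y_yeast = 60 and 4·y_oven time + 2·y_yeast = 32.
→ y_oven time = 4 and y_yeast = 8.
Reduced cost of rye loaves: c₃ − yᵀa₃ = 22 − (4·1 + 8·3) = 22 − 28 = -6.

-6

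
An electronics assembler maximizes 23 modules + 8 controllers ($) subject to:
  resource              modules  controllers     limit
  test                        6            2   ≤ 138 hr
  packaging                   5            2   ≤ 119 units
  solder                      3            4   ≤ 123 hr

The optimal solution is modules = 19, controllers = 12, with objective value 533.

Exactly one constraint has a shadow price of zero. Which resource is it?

test: 138/138 (binding)
packaging: 119/119 (binding)
solder: 105/123 (slack 18)
By complementary slackness, a constraint with positive slack has shadow price 0 → solder.

solder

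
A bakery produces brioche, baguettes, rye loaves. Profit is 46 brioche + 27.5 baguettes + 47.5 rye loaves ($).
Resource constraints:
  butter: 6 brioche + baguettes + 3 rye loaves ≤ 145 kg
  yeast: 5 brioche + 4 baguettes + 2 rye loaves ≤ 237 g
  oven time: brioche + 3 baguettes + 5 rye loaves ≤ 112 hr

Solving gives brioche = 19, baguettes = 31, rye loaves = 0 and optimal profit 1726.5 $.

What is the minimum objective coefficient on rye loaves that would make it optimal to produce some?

54.5

At the optimum: butter uses 145 of 145 (binding); yeast uses 219 of 237 (slack = 18); oven time uses 112 of 112 (binding).
Since yeast is not tight, its dual is 0.
From A_Bᵀ y = c: 6·y_butter + 1·y_oven time = 46; 1·y_butter + 3·y_oven time = 27.5.
Solving: y_butter = 6.5, y_oven time = 7.
rye loaves enters the basis when its profit ≥ yᵀa₃ = 6.5·3 + 7·5 = 54.5.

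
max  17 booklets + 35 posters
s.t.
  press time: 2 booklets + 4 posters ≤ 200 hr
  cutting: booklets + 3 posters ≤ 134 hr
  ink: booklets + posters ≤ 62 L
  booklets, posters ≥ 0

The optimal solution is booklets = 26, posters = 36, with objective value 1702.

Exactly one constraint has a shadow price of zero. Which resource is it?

press time

press time: 196/200 (slack 4)
cutting: 134/134 (binding)
ink: 62/62 (binding)
By complementary slackness, a constraint with positive slack has shadow price 0 → press time.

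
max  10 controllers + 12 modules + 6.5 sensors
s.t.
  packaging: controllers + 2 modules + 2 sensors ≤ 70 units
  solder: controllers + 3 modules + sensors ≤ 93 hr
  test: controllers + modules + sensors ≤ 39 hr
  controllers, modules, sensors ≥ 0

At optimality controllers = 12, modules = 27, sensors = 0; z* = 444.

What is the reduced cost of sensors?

Binding: solder and test. Non-binding: packaging (4 unused).
Slack constraints have shadow price 0 (complementary slackness).
From A_Bᵀ y = c: 1·y_solder + 1·y_test = 10; 3·y_solder + 1·y_test = 12.
→ y_solder = 1 and y_test = 9.
Reduced cost of sensors: c₃ − yᵀa₃ = 6.5 − (1·1 + 9·1) = 6.5 − 10 = -3.5.

-3.5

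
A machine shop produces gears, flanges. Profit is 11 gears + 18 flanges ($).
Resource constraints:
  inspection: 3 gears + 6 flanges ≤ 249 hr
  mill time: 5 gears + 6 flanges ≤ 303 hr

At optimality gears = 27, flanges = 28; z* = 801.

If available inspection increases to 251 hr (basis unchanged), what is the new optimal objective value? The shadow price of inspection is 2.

805

Δb = 2, so new z* = 801 + (2)·(2) = 801 + 4 = 805.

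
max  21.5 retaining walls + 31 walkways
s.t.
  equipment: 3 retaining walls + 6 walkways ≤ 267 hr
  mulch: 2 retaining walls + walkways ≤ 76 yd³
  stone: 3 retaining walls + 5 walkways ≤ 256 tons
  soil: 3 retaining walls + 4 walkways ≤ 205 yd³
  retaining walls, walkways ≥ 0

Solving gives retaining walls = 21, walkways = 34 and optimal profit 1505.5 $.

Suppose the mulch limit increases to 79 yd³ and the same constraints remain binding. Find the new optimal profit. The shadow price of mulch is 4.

1517.5

Δb = 3, so new z* = 1505.5 + (4)·(3) = 1505.5 + 12 = 1517.5.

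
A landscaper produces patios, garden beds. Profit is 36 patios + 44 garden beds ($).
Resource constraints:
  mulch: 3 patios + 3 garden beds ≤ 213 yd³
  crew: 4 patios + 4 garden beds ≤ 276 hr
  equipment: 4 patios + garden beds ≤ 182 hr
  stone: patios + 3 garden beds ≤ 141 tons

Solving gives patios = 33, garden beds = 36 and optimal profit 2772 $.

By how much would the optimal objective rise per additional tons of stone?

At the optimum: mulch uses 207 of 213 (slack = 6); crew uses 276 of 276 (binding); equipment uses 168 of 182 (slack = 14); stone uses 141 of 141 (binding).
Slack constraints have shadow price 0 (complementary slackness).
From A_Bᵀ y = c: 4·y_crew + 1·y_stone = 36; 4·y_crew + 3·y_stone = 44.
This yields shadow prices y_crew = 8, y_stone = 4.
Shadow price of stone = 4.

4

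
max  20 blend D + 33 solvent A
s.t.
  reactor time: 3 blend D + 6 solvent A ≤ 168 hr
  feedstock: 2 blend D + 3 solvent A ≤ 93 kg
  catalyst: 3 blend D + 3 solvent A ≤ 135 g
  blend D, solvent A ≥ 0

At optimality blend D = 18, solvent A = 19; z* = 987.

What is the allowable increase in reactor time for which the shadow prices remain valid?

Binding constraints: reactor time, feedstock. The basis is B = [[3,6],[2,3]] with det -3.
Per unit increase in reactor time, x* moves by d = (-1, 0.6667).
The basis stays optimal until blend D reaches 0; allowable increase = 18 hr.

18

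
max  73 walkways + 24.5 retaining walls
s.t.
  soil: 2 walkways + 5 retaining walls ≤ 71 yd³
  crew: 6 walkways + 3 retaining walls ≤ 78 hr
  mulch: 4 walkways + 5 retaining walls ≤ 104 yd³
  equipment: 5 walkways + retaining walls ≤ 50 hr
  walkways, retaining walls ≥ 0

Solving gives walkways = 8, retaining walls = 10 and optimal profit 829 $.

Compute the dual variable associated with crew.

5.5

At the optimum: soil uses 66 of 71 (slack = 5); crew uses 78 of 78 (binding); mulch uses 82 of 104 (slack = 22); equipment uses 50 of 50 (binding).
Slack constraints have shadow price 0 (complementary slackness).
Dual feasibility on the basic columns requires 6·y_crew + 5·y_equipment = 73, 3·y_crew + 1·y_equipment = 24.5.
Solving: y_crew = 5.5, y_equipment = 8.
Shadow price of crew = 5.5.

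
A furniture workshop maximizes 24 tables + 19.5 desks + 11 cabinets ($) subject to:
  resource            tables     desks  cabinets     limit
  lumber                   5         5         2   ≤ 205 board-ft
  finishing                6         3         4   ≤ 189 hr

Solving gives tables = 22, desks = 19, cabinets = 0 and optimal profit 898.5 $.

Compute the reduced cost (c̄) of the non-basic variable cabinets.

-1

Both lumber and finishing are binding at x*.
From A_Bᵀ y = c: 5·y_lumber + 6·y_finishing = 24; 5·y_lumber + 3·y_finishing = 19.5.
Solving: y_lumber = 3, y_finishing = 1.5.
Reduced cost of cabinets: c₃ − yᵀa₃ = 11 − (3·2 + 1.5·4) = 11 − 12 = -1.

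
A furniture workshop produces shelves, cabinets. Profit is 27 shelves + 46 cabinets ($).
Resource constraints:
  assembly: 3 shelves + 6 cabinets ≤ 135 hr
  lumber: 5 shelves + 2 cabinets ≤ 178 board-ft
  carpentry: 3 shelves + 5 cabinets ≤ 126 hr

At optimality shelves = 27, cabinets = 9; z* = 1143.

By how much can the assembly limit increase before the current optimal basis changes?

Binding constraints: assembly, carpentry. The basis is B = [[3,6],[3,5]] with det -3.
Per unit increase in assembly, x* moves by d = (-1.6667, 1).
The basis stays optimal until shelves reaches 0; allowable increase = 16.2 hr.

16.2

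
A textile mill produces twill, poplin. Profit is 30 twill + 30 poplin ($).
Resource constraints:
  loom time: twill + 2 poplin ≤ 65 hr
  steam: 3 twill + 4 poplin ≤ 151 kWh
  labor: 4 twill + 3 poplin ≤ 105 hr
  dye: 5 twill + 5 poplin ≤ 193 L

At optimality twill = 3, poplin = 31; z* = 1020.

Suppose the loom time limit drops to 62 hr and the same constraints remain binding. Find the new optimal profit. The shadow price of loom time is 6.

1002

Δb = -3, so new z* = 1020 + (6)·(-3) = 1020 − 18 = 1002.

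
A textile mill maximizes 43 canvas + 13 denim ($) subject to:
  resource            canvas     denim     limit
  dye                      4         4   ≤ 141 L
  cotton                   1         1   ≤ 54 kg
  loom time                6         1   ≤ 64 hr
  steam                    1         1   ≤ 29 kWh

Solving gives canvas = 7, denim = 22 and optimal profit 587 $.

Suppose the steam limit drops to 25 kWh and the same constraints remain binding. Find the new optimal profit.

559

Check each constraint at x*: dye 116/141 (slack 25); cotton 29/54 (slack 25); loom time 64/64 (tight); steam 29/29 (tight).
By complementary slackness, y = 0 for the non-binding constraints.
Dual feasibility on the basic columns requires 6·y_loom time + 1·y_steam = 43, 1·y_loom time + 1·y_steam = 13.
This yields shadow prices y_loom time = 6, y_steam = 7.
Δz = y_steam·Δb = 7 × (-4) = -28, so new z* = 587 − 28 = 559.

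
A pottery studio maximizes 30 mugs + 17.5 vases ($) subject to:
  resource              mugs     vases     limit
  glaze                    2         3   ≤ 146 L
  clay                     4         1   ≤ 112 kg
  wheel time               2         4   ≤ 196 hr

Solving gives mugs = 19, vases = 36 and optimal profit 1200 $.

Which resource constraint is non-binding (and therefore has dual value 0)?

glaze: 146/146 (binding)
clay: 112/112 (binding)
wheel time: 182/196 (slack 14)
By complementary slackness, a constraint with positive slack has shadow price 0 → wheel time.

wheel time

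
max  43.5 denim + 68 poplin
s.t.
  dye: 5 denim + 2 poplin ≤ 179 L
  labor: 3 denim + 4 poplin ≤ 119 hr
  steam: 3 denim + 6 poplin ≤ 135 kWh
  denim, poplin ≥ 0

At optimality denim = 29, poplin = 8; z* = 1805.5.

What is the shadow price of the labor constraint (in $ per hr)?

9.5

Binding: labor and steam. Non-binding: dye (18 unused).
Slack constraints have shadow price 0 (complementary slackness).
From A_Bᵀ y = c: 3·y_labor + 3·y_steam = 43.5; 4·y_labor + 6·y_steam = 68.
→ y_labor = 9.5 and y_steam = 5.
Shadow price of labor = 9.5.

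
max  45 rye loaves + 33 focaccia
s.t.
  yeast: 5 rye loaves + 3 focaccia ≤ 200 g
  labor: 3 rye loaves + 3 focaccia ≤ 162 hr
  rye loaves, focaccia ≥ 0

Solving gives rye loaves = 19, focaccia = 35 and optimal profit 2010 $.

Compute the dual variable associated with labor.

5

Both yeast and labor are binding at x*.
Dual feasibility on the basic columns requires 5·y_yeast + 3·y_labor = 45, 3·y_yeast + 3·y_labor = 33.
This yields shadow prices y_yeast = 6, y_labor = 5.
Shadow price of labor = 5.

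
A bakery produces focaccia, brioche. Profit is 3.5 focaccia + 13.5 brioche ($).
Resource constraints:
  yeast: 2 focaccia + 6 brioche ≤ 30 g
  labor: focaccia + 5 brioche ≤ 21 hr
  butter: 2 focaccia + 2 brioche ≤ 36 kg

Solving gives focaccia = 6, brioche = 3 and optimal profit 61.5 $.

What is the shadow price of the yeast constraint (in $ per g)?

1

Check each constraint at x*: yeast 30/30 (tight); labor 21/21 (tight); butter 18/36 (slack 18).
Since butter is not tight, its dual is 0.
Dual feasibility on the basic columns requires 2·y_yeast + 1·y_labor = 3.5, 6·y_yeast + 5·y_labor = 13.5.
This yields shadow prices y_yeast = 1, y_labor = 1.5.
Shadow price of yeast = 1.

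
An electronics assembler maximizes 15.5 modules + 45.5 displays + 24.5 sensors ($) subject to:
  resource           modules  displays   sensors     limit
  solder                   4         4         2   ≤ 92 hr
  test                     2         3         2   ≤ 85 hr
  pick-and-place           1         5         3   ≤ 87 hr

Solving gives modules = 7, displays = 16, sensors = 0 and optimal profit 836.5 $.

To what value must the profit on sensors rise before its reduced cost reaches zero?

26.5

Binding: solder and pick-and-place. Non-binding: test (23 unused).
Slack constraints have shadow price 0 (complementary slackness).
Dual feasibility on the basic columns requires 4·y_solder + 1·y_pick-and-place = 15.5, 4·y_solder + 5·y_pick-and-place = 45.5.
Solving: y_solder = 2, y_pick-and-place = 7.5.
sensors enters the basis when its profit ≥ yᵀa₃ = 2·2 + 7.5·3 = 26.5.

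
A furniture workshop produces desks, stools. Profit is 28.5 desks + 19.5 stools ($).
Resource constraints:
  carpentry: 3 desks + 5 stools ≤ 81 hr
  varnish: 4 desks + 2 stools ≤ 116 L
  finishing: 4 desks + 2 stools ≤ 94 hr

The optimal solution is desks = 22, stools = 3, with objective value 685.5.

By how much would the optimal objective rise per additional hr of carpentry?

At the optimum: carpentry uses 81 of 81 (binding); varnish uses 94 of 116 (slack = 22); finishing uses 94 of 94 (binding).
By complementary slackness, y = 0 for the non-binding constraint.
Dual feasibility on the basic columns requires 3·y_carpentry + 4·y_finishing = 28.5, 5·y_carpentry + 2·y_finishing = 19.5.
This yields shadow prices y_carpentry = 1.5, y_finishing = 6.
Shadow price of carpentry = 1.5.

1.5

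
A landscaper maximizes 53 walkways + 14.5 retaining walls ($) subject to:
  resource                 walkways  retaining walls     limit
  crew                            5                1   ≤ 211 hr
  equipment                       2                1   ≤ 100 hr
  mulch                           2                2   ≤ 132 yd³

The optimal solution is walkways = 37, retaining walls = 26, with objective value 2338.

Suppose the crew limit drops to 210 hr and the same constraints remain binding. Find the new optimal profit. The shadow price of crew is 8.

Δb = -1, so new z* = 2338 + (8)·(-1) = 2338 − 8 = 2330.

2330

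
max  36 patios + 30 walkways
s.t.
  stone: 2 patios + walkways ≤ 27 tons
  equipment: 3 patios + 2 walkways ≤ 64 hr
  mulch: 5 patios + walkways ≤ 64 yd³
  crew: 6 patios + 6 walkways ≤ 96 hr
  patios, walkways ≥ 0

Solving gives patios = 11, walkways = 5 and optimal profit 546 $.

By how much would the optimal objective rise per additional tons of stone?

6

Check each constraint at x*: stone 27/27 (tight); equipment 43/64 (slack 21); mulch 60/64 (slack 4); crew 96/96 (tight).
Slack constraints have shadow price 0 (complementary slackness).
From A_Bᵀ y = c: 2·y_stone + 6·y_crew = 36; 1·y_stone + 6·y_crew = 30.
Solving: y_stone = 6, y_crew = 4.
Shadow price of stone = 6.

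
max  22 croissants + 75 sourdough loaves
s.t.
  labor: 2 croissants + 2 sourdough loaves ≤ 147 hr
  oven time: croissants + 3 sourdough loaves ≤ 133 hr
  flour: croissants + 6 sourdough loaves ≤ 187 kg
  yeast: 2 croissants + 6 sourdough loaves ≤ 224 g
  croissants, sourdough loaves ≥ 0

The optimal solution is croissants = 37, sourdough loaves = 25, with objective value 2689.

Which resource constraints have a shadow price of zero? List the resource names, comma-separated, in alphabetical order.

labor: 124/147 (slack 23)
oven time: 112/133 (slack 21)
flour: 187/187 (binding)
yeast: 224/224 (binding)
By complementary slackness, a constraint with positive slack has shadow price 0 → labor, oven time.

labor, oven time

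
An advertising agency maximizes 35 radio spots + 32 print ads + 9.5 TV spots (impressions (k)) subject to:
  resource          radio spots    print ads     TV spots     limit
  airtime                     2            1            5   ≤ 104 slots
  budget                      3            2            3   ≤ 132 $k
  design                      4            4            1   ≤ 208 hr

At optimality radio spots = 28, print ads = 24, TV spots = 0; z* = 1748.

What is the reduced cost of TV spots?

-6

Binding: budget and design. Non-binding: airtime (24 unused).
Slack constraints have shadow price 0 (complementary slackness).
The binding rows give the dual system: 3·y_budget + 4·y_design = 35 and 2·y_budget + 4·y_design = 32.
Solving: y_budget = 3, y_design = 6.5.
Reduced cost of TV spots: c₃ − yᵀa₃ = 9.5 − (3·3 + 6.5·1) = 9.5 − 15.5 = -6.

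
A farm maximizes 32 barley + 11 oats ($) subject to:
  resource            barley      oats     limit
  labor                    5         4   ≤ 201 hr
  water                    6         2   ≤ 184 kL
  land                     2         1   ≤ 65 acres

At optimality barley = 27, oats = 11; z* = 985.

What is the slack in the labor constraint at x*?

labor used = 5·27 + 4·11 = 179; slack = 201 − 179 = 22.

22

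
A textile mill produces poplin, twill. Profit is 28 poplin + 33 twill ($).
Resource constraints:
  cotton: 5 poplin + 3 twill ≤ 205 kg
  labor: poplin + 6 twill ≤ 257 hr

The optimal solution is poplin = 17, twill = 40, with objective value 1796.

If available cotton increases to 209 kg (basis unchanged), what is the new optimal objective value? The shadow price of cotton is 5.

1816

Δb = 4, so new z* = 1796 + (5)·(4) = 1796 + 20 = 1816.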